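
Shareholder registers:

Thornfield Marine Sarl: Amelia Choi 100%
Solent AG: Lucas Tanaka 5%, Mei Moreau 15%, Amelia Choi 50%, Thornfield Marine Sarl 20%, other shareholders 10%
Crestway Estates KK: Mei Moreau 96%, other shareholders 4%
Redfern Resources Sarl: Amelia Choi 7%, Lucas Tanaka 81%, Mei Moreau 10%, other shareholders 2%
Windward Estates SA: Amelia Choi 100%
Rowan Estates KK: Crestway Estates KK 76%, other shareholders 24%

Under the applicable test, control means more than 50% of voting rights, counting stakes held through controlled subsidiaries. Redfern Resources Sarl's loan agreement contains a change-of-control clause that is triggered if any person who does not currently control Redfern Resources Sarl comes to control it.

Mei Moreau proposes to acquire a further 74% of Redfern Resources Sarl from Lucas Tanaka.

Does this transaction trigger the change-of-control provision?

The purchase adds only to Mei's holdings (Lucas's stake shrinks), so Mei is the only person who could newly come to control Redfern.
Mei holds 96% of Crestway, so Mei controls Crestway.
Crestway holds 76% of Rowan, so Mei controls Rowan.
In Redfern, Mei's side holds only 10%, not > 50%.
So before the transaction, Mei does not control Redfern.
After the purchase, Mei's direct stake in Redfern rises to 10% + 74% = 84%, and Lucas's stake falls to 7%.
Mei holds 84% of Redfern, so Mei controls Redfern.
Mei did not control Redfern before and does after, so the clause is triggered.

Yes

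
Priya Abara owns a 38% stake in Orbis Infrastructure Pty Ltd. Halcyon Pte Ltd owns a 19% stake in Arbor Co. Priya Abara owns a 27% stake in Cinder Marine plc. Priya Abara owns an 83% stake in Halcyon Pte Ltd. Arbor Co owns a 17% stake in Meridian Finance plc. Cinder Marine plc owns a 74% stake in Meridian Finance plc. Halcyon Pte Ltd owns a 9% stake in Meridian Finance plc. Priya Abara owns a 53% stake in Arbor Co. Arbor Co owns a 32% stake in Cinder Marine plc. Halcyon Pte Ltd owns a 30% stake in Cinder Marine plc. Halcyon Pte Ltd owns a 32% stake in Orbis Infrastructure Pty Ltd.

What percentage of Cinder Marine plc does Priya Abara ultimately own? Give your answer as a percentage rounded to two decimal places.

73.91%

Priya reaches Cinder along 4 paths.
Direct stake: 27% = 27%.
Via Halcyon → Arbor: 83% × 19% × 32% = 5.0464%.
Via Arbor: 53% × 32% = 16.96%.
Via Halcyon: 83% × 30% = 24.9%.
Total: 27% + 5.0464% + 16.96% + 24.9% = 73.9064%.
Rounded: 73.91%.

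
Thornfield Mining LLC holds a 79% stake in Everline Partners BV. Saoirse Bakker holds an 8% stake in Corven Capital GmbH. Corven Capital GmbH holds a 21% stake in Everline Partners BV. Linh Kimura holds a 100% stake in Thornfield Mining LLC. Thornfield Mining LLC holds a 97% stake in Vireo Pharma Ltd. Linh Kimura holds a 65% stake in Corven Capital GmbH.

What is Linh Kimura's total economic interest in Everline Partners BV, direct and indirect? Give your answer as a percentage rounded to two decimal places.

92.65%

Linh reaches Everline along 2 paths.
Via Corven: 65% × 21% = 13.65%.
Via Thornfield: 100% × 79% = 79%.
Total: 13.65% + 79% = 92.65%.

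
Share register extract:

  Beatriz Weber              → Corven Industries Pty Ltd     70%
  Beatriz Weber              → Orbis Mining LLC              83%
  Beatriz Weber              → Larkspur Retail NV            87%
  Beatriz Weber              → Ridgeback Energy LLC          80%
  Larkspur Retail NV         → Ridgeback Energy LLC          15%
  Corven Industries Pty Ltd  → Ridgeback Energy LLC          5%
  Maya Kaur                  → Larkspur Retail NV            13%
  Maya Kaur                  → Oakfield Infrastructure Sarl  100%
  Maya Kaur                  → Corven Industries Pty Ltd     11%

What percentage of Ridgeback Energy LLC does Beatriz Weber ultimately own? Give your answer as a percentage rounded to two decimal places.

Beatriz reaches Ridgeback along 3 paths.
Via Larkspur: 87% × 15% = 13.05%.
Direct stake: 80% = 80%.
Via Corven: 70% × 5% = 3.5%.
Total: 13.05% + 80% + 3.5% = 96.55%.

96.55%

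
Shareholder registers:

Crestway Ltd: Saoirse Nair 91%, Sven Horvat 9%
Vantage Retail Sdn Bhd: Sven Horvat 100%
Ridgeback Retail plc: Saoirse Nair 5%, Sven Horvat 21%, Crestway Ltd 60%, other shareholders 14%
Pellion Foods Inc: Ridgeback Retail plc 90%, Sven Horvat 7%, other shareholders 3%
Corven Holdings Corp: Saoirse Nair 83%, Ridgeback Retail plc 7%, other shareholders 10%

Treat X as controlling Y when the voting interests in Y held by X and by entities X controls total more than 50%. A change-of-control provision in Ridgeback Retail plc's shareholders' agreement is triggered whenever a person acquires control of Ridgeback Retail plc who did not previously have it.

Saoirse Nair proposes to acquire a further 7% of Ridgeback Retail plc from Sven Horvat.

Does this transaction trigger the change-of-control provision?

The purchase adds only to Saoirse's holdings (Sven's stake shrinks), so Saoirse is the only person who could newly come to control Ridgeback.
Saoirse holds 91% of Crestway, so Saoirse controls Crestway.
Saoirse and Crestway together hold 5% + 60% = 65% of Ridgeback, so Saoirse controls Ridgeback.
So Saoirse already controls Ridgeback before the transaction.
After the purchase, Saoirse's direct stake in Ridgeback rises to 5% + 7% = 12%, and Sven's stake falls to 14%.
Saoirse controlled Ridgeback already, so this is not a new person acquiring control; every other person's position is unchanged or reduced.
No new person acquires control, so the clause is not triggered.

No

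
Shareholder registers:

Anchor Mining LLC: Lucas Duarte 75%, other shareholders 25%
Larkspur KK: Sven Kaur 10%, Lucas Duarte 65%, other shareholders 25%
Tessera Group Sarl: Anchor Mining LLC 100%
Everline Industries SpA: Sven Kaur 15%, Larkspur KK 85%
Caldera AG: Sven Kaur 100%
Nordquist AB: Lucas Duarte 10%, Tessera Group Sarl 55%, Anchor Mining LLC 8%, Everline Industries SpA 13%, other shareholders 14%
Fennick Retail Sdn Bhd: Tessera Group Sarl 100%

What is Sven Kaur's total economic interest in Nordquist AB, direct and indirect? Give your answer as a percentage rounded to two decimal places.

3.06%

Sven reaches Nordquist along 2 paths.
Via Everline: 15% × 13% = 1.95%.
Via Larkspur → Everline: 10% × 85% × 13% = 1.105%.
Total: 1.95% + 1.105% = 3.055%.
Rounded: 3.06%.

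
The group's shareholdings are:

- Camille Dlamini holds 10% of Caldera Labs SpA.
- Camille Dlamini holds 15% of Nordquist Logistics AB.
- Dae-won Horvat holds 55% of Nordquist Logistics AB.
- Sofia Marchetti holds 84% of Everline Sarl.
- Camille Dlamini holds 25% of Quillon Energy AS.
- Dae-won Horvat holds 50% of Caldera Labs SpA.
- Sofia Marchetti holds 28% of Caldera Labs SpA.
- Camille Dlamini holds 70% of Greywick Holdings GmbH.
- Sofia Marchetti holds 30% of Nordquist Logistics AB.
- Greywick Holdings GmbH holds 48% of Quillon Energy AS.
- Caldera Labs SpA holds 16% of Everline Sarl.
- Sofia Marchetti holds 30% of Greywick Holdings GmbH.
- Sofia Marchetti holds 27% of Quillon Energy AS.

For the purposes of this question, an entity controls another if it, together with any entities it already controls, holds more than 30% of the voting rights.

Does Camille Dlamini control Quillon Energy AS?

Yes

Camille holds 70% of Greywick, so Camille controls Greywick.
Camille and Greywick together hold 25% + 48% = 73% of Quillon, so Camille controls Quillon.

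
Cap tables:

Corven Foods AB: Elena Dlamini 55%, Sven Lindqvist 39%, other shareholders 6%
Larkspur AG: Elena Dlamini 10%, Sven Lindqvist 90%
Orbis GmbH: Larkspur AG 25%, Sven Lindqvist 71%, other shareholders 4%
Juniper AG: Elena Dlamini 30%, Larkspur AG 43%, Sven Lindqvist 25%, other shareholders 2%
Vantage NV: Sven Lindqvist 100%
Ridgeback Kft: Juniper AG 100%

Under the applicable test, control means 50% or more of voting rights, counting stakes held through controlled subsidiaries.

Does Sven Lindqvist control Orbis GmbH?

Yes

Sven holds 90% of Larkspur, so Sven controls Larkspur.
Larkspur and Sven together hold 25% + 71% = 96% of Orbis, so Sven controls Orbis.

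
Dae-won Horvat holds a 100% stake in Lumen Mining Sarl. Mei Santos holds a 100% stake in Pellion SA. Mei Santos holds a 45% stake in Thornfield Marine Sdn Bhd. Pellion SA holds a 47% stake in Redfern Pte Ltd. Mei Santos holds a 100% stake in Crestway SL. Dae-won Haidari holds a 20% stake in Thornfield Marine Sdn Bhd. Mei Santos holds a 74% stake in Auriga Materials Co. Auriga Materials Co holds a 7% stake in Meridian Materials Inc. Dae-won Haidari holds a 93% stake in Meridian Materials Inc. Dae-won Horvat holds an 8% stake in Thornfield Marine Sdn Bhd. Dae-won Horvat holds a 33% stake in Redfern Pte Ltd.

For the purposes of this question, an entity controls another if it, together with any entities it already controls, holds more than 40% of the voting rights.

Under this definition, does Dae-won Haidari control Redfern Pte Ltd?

Dae-won Haidari holds 93% of Meridian, so Dae-won Haidari controls Meridian.
Neither Dae-won Haidari nor any entity Dae-won Haidari controls holds any voting interest in Redfern.
So Dae-won Haidari does not control Redfern.

No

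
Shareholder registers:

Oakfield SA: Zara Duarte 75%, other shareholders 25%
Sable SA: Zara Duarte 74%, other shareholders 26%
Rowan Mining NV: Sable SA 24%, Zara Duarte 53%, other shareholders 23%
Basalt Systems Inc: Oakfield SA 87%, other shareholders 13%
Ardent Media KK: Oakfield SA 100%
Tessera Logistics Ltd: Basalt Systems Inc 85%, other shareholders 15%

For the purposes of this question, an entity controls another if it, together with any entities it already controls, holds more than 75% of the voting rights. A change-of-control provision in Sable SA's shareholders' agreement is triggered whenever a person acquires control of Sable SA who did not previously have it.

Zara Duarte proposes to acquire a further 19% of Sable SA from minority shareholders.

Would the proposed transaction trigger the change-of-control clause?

The purchase changes only Zara's holdings, so Zara is the only person who could newly come to control Sable.
Zara's largest direct stake is 75% in Oakfield, which does not meet the threshold, so Zara controls no company.
In Sable, Zara's side holds only 74%, not > 75%.
So before the transaction, Zara does not control Sable.
After the purchase, Zara's direct stake in Sable rises to 74% + 19% = 93%.
Zara holds 93% of Sable, so Zara controls Sable.
Zara did not control Sable before and does after, so the clause is triggered.

Yes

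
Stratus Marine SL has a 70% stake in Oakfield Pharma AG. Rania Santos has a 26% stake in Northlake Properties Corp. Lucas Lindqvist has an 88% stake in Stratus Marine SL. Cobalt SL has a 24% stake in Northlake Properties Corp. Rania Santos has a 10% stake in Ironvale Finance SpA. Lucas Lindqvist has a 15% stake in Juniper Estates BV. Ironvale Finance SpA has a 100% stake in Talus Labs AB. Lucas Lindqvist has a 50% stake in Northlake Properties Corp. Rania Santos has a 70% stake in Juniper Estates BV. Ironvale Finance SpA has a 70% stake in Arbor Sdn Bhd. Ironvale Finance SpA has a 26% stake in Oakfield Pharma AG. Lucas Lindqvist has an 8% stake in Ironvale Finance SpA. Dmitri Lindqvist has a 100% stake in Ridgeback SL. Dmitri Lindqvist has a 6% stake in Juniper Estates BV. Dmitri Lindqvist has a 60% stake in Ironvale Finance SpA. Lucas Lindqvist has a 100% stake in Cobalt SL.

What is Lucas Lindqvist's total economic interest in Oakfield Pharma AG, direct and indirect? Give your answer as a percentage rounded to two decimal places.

63.68%

Lucas reaches Oakfield along 2 paths.
Via Stratus: 88% × 70% = 61.6%.
Via Ironvale: 8% × 26% = 2.08%.
Total: 61.6% + 2.08% = 63.68%.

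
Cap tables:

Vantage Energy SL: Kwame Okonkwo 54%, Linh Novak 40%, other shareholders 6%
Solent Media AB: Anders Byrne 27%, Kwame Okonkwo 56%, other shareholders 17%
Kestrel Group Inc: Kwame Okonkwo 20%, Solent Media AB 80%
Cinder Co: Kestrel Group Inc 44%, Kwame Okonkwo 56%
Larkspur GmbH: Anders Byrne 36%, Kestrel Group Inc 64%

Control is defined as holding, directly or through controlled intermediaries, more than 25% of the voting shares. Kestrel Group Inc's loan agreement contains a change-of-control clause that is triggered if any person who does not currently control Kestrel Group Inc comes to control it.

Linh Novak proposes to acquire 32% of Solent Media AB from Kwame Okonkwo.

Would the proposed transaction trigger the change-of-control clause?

The purchase adds only to Linh's holdings (Kwame's stake shrinks), so Linh is the only person who could newly come to control Kestrel.
Linh holds 40% of Vantage, so Linh controls Vantage.
Neither Linh nor any entity Linh controls holds any voting interest in Kestrel.
So before the transaction, Linh does not control Kestrel.
After the purchase, Linh holds 32% of Solent directly, and Kwame's stake falls to 24%.
Linh holds 32% of Solent, so Linh controls Solent.
Solent holds 80% of Kestrel, so Linh controls Kestrel.
Linh did not control Kestrel before and does after, so the clause is triggered.

Yes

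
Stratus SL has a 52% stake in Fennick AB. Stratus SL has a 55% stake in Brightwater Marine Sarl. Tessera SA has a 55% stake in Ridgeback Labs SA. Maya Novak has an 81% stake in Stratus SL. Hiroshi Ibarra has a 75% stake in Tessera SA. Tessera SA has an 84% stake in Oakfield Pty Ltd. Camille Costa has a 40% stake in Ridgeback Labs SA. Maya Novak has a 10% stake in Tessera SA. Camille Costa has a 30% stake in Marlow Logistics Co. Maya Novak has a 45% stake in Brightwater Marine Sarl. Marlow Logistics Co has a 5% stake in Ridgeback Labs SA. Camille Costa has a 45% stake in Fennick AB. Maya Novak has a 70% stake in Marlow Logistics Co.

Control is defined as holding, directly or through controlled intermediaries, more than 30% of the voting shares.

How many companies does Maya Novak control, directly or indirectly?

4

Maya holds 70% of Marlow, so Maya controls Marlow.
Maya holds 81% of Stratus, so Maya controls Stratus.
Stratus holds 52% of Fennick, so Maya controls Fennick.
Maya and Stratus together hold 45% + 55% = 100% of Brightwater, so Maya controls Brightwater.
No other company's threshold is met.
Maya controls 4 companies.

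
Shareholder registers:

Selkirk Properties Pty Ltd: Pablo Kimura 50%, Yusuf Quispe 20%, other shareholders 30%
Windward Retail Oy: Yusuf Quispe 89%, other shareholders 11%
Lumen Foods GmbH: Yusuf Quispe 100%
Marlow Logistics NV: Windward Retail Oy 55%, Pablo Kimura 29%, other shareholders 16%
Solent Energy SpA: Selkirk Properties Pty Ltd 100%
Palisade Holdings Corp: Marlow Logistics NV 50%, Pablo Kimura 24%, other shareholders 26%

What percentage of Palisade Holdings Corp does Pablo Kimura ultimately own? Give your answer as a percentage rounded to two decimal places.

38.50%

Pablo reaches Palisade along 2 paths.
Via Marlow: 29% × 50% = 14.5%.
Direct stake: 24% = 24%.
Total: 14.5% + 24% = 38.5%.
Rounded: 38.50%.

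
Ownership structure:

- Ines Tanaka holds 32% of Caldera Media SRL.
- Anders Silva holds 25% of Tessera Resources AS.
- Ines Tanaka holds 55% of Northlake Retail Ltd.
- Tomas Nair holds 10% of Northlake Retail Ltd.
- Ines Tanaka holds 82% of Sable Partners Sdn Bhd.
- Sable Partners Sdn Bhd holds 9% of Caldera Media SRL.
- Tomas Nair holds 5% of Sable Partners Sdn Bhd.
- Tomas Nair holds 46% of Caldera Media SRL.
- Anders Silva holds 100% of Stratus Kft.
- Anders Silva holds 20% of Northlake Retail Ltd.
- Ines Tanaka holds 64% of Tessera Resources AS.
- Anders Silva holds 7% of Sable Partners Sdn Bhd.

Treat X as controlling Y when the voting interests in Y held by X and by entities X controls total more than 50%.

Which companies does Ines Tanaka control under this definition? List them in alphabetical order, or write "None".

Northlake Retail Ltd, Sable Partners Sdn Bhd, Tessera Resources AS

Ines holds 64% of Tessera, so Ines controls Tessera.
Ines holds 55% of Northlake, so Ines controls Northlake.
Ines holds 82% of Sable, so Ines controls Sable.
No other company's threshold is met.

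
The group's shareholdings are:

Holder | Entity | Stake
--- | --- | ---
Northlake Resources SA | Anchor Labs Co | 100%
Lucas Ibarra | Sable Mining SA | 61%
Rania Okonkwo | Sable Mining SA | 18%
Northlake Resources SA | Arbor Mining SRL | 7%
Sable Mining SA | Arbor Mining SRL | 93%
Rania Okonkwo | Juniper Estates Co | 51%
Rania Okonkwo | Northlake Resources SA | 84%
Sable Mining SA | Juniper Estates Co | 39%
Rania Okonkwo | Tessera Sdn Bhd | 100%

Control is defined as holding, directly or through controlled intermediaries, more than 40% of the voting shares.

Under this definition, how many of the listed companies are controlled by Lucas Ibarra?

2

Lucas holds 61% of Sable, so Lucas controls Sable.
Sable holds 93% of Arbor, so Lucas controls Arbor.
No other company's threshold is met.
Lucas controls 2 companies.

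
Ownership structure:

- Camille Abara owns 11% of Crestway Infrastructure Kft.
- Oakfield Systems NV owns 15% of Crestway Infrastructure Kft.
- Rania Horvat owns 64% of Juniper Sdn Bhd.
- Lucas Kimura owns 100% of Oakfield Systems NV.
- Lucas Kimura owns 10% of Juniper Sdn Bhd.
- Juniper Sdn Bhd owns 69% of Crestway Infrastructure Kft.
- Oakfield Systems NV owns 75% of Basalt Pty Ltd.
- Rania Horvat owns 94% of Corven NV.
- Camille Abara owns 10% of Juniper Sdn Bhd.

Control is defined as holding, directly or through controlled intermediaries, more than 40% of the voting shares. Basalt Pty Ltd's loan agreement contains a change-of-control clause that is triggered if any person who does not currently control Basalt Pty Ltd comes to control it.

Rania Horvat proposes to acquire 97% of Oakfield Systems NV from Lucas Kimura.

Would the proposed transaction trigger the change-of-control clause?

Yes

The purchase adds only to Rania's holdings (Lucas's stake shrinks), so Rania is the only person who could newly come to control Basalt.
Rania holds 64% of Juniper, so Rania controls Juniper.
Juniper holds 69% of Crestway, so Rania controls Crestway.
Rania holds 94% of Corven, so Rania controls Corven.
Neither Rania nor any entity Rania controls holds any voting interest in Basalt.
So before the transaction, Rania does not control Basalt.
After the purchase, Rania holds 97% of Oakfield directly, and Lucas's stake falls to 3%.
Rania holds 97% of Oakfield, so Rania controls Oakfield.
Oakfield holds 75% of Basalt, so Rania controls Basalt.
Rania did not control Basalt before and does after, so the clause is triggered.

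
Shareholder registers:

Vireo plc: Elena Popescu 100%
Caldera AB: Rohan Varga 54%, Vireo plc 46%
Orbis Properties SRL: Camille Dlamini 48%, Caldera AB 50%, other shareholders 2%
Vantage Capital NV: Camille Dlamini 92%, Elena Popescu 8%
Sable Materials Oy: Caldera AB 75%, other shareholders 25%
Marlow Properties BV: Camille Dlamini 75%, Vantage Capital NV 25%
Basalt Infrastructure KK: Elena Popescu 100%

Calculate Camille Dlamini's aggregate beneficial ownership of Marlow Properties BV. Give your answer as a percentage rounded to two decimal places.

Camille reaches Marlow along 2 paths.
Direct stake: 75% = 75%.
Via Vantage: 92% × 25% = 23%.
Total: 75% + 23% = 98%.
Rounded: 98.00%.

98.00%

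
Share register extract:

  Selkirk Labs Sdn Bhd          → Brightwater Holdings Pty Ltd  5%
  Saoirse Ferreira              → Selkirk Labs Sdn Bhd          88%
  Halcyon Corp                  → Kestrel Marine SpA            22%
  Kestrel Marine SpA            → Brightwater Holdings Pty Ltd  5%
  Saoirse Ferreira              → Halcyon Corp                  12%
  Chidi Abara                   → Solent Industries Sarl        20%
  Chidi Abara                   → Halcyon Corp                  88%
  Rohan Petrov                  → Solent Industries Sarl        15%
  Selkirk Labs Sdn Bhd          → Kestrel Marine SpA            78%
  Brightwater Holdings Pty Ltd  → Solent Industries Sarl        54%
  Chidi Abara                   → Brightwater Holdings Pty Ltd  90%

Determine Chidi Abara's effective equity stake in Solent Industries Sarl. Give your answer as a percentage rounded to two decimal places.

Chidi reaches Solent along 3 paths.
Direct stake: 20% = 20%.
Via Brightwater: 90% × 54% = 48.6%.
Via Halcyon → Kestrel → Brightwater: 88% × 22% × 5% × 54% = 0.52272%.
Total: 20% + 48.6% + 0.52272% = 69.12272%.
Rounded: 69.12%.

69.12%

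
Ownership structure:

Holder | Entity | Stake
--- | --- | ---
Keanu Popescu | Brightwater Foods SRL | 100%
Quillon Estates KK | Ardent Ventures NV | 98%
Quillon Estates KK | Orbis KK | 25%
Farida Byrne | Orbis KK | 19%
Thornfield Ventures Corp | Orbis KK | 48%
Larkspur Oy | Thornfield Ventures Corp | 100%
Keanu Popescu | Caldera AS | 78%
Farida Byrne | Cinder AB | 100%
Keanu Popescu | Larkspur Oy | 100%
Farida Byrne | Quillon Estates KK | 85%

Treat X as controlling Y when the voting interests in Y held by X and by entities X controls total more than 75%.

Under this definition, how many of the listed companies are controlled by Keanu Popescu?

4

Keanu holds 100% of Larkspur, so Keanu controls Larkspur.
Keanu holds 78% of Caldera, so Keanu controls Caldera.
Larkspur holds 100% of Thornfield, so Keanu controls Thornfield.
Keanu holds 100% of Brightwater, so Keanu controls Brightwater.
No other company's threshold is met.
Keanu controls 4 companies.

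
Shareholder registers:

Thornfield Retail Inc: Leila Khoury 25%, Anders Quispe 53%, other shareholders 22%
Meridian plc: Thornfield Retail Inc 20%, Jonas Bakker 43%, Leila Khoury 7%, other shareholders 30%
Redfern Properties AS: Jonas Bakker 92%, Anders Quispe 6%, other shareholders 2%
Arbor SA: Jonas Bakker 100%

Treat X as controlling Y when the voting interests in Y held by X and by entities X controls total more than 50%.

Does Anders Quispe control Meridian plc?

Anders holds 53% of Thornfield, so Anders controls Thornfield.
In Meridian, Anders's side holds only 20%, not > 50%.
So Anders does not control Meridian.

No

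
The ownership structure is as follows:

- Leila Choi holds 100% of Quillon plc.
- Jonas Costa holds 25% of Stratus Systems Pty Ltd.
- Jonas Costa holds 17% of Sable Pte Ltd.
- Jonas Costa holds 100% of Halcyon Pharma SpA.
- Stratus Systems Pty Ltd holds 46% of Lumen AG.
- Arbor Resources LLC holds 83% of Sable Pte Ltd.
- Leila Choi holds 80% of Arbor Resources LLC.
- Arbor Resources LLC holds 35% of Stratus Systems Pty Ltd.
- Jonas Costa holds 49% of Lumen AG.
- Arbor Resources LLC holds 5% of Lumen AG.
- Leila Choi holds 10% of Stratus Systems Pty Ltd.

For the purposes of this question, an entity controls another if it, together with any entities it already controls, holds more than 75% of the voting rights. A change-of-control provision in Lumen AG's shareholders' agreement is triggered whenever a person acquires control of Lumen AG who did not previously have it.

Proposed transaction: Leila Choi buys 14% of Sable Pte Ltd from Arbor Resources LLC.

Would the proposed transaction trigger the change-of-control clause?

The purchase adds only to Leila's holdings (Arbor's stake shrinks), so Leila is the only person who could newly come to control Lumen.
Leila holds 80% of Arbor, so Leila controls Arbor.
Leila holds 100% of Quillon, so Leila controls Quillon.
Arbor holds 83% of Sable, so Leila controls Sable.
In Lumen, Leila's side holds only 5%, not > 75%.
So before the transaction, Leila does not control Lumen.
After the purchase, Leila holds 14% of Sable directly, and Arbor's stake falls to 69%.
Arbor and Leila together hold 69% + 14% = 83% of Sable, so Leila controls Sable.
After the transaction, Leila's side holds 5% of Lumen, not > 75%, so Leila still does not control Lumen.
No new person acquires control, so the clause is not triggered.

No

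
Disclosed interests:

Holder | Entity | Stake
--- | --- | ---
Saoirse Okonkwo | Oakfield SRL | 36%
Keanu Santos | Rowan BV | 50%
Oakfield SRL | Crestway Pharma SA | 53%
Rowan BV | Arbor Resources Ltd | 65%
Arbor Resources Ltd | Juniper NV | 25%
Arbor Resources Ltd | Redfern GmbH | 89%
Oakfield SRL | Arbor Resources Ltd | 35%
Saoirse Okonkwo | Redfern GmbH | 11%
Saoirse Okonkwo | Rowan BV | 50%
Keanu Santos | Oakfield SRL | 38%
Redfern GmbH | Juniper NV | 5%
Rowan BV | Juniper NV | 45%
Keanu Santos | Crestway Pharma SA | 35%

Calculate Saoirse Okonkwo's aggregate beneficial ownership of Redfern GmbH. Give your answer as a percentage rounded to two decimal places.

51.14%

Saoirse reaches Redfern along 3 paths.
Direct stake: 11% = 11%.
Via Rowan → Arbor: 50% × 65% × 89% = 28.925%.
Via Oakfield → Arbor: 36% × 35% × 89% = 11.214%.
Total: 11% + 28.925% + 11.214% = 51.139%.
Rounded: 51.14%.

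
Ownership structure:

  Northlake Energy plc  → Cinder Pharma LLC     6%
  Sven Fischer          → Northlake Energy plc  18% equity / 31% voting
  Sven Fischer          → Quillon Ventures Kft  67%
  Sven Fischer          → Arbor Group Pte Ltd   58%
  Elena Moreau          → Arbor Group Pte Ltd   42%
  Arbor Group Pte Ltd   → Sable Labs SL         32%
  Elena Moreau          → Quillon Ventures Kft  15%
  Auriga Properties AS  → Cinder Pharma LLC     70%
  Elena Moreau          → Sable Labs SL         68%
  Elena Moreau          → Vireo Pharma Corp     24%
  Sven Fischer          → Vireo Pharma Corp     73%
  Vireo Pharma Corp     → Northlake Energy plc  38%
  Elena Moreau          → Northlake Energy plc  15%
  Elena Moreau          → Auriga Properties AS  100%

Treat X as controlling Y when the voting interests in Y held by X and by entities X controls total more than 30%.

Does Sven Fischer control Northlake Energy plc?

Sven holds 73% of Vireo, so Sven controls Vireo.
Vireo and Sven together hold 38% + 31% = 69% of Northlake, so Sven controls Northlake.

Yes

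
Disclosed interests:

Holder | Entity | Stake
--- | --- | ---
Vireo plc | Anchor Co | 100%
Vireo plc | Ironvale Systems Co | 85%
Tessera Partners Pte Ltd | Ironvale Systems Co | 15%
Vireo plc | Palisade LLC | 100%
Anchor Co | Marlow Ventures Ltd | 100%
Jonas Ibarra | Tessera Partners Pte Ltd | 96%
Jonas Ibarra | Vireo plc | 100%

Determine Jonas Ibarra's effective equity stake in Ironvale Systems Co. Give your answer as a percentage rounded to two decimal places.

99.40%

Jonas reaches Ironvale along 2 paths.
Via Vireo: 100% × 85% = 85%.
Via Tessera: 96% × 15% = 14.4%.
Total: 85% + 14.4% = 99.4%.
Rounded: 99.40%.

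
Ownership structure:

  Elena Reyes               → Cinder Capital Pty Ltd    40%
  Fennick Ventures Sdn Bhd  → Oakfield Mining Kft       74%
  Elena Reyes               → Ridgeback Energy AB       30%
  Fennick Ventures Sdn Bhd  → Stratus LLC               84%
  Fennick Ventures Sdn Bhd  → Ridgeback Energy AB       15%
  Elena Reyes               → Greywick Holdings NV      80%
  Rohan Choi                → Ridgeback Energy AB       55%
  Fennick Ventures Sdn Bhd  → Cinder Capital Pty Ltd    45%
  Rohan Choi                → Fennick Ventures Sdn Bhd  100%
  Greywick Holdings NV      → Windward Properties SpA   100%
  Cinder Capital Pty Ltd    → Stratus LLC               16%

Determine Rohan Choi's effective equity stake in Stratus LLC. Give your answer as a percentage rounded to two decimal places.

Rohan reaches Stratus along 2 paths.
Via Fennick: 100% × 84% = 84%.
Via Fennick → Cinder: 100% × 45% × 16% = 7.2%.
Total: 84% + 7.2% = 91.2%.
Rounded: 91.20%.

91.20%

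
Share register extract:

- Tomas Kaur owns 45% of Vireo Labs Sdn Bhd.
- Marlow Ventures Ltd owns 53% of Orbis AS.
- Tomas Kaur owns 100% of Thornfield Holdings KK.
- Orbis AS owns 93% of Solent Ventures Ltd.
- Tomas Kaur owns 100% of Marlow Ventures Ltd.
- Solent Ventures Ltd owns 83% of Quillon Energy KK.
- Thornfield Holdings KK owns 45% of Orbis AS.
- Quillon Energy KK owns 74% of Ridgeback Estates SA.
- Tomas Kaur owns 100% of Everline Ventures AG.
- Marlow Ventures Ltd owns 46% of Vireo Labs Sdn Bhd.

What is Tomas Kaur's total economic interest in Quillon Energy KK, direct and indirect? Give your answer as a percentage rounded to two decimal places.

Tomas reaches Quillon along 2 paths.
Via Marlow → Orbis → Solent: 100% × 53% × 93% × 83% = 40.9107%.
Via Thornfield → Orbis → Solent: 100% × 45% × 93% × 83% = 34.7355%.
Total: 40.9107% + 34.7355% = 75.6462%.
Rounded: 75.65%.

75.65%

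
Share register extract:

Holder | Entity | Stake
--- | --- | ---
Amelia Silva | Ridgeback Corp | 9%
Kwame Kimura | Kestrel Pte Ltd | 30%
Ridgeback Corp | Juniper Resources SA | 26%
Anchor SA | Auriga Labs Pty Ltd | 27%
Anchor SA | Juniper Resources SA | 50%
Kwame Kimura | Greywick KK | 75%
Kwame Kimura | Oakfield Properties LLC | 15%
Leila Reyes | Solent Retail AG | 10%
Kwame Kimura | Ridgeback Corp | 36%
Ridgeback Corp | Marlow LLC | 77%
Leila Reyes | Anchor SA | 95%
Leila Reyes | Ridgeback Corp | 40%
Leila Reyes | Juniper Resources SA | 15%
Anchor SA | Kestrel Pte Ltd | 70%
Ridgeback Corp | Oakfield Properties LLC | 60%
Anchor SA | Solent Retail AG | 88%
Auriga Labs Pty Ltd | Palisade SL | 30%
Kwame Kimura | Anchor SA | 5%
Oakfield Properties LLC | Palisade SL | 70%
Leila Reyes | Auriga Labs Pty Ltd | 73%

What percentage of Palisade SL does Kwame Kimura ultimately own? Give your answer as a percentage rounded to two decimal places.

26.03%

Kwame reaches Palisade along 3 paths.
Via Ridgeback → Oakfield: 36% × 60% × 70% = 15.12%.
Via Oakfield: 15% × 70% = 10.5%.
Via Anchor → Auriga: 5% × 27% × 30% = 0.405%.
Total: 15.12% + 10.5% + 0.405% = 26.025%.
Rounded: 26.03%.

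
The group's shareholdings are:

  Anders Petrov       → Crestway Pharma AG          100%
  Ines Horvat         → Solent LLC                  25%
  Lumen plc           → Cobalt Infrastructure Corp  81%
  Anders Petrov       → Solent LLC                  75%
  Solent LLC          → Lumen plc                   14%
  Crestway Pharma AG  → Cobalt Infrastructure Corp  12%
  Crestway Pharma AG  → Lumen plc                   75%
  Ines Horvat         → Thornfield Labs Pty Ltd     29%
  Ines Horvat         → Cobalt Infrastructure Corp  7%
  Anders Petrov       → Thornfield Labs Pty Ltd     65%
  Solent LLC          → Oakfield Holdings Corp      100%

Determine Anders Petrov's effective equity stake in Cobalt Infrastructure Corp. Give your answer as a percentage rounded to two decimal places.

81.26%

Anders reaches Cobalt along 3 paths.
Via Crestway → Lumen: 100% × 75% × 81% = 60.75%.
Via Solent → Lumen: 75% × 14% × 81% = 8.505%.
Via Crestway: 100% × 12% = 12%.
Total: 60.75% + 8.505% + 12% = 81.255%.
Rounded: 81.26%.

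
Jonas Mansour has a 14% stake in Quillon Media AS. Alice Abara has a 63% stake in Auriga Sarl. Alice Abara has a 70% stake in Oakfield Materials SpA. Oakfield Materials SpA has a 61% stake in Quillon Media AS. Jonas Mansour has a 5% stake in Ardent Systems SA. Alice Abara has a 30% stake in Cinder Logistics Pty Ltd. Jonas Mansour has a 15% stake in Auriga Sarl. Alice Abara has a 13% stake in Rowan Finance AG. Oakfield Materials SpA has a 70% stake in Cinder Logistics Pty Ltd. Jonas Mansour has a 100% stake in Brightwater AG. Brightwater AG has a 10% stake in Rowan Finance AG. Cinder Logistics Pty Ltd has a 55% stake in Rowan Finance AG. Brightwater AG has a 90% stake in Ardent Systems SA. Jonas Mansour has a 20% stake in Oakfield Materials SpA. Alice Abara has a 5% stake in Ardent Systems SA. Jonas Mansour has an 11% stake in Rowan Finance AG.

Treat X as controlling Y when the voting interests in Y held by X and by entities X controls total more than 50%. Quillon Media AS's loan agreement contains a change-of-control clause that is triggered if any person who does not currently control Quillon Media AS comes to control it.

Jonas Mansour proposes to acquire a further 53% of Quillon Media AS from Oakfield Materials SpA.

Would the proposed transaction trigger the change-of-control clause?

Yes

The purchase adds only to Jonas's holdings (Oakfield's stake shrinks), so Jonas is the only person who could newly come to control Quillon.
Jonas holds 100% of Brightwater, so Jonas controls Brightwater.
Brightwater and Jonas together hold 90% + 5% = 95% of Ardent, so Jonas controls Ardent.
In Quillon, Jonas's side holds only 14%, not > 50%.
So before the transaction, Jonas does not control Quillon.
After the purchase, Jonas's direct stake in Quillon rises to 14% + 53% = 67%, and Oakfield's stake falls to 8%.
Jonas holds 67% of Quillon, so Jonas controls Quillon.
Jonas did not control Quillon before and does after, so the clause is triggered.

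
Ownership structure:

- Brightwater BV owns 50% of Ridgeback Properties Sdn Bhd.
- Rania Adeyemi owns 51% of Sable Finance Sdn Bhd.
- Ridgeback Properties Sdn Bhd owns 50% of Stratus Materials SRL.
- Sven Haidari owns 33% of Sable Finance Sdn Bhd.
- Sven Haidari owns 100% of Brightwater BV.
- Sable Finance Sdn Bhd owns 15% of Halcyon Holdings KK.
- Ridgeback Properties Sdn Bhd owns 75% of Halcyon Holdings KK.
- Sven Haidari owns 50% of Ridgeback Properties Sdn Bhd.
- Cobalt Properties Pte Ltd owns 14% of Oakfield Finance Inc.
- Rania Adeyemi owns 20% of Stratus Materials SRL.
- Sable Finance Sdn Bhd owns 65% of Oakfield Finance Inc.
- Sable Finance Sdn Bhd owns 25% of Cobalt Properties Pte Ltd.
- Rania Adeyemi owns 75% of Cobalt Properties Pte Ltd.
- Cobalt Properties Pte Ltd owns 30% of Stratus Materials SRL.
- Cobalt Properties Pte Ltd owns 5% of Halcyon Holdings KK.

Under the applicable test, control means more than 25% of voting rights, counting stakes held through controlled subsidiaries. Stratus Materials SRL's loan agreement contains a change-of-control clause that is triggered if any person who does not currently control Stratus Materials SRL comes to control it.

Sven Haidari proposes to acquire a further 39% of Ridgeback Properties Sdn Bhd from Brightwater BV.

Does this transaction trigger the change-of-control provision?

No

The purchase adds only to Sven's holdings (Brightwater's stake shrinks), so Sven is the only person who could newly come to control Stratus.
Sven holds 100% of Brightwater, so Sven controls Brightwater.
Brightwater and Sven together hold 50% + 50% = 100% of Ridgeback, so Sven controls Ridgeback.
Ridgeback holds 50% of Stratus, so Sven controls Stratus.
So Sven already controls Stratus before the transaction.
After the purchase, Sven's direct stake in Ridgeback rises to 50% + 39% = 89%, and Brightwater's stake falls to 11%.
Sven controlled Stratus already, so this is not a new person acquiring control; every other person's position is unchanged or reduced.
No new person acquires control, so the clause is not triggered.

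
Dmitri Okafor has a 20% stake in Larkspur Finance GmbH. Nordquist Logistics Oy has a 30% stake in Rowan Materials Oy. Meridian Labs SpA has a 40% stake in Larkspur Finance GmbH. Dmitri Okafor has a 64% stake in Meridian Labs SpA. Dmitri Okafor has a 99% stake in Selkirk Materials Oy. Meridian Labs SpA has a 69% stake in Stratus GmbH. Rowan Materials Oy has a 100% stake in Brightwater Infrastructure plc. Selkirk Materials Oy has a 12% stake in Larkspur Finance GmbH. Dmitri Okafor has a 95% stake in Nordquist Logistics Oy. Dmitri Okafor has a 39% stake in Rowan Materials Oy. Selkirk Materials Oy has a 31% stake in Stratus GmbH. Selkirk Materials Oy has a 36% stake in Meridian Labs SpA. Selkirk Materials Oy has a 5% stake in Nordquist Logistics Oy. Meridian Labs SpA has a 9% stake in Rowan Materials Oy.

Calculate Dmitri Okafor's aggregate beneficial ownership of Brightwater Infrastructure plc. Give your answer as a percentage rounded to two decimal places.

77.95%

Dmitri reaches Brightwater along 5 paths.
Via Rowan: 39% × 100% = 39%.
Via Nordquist → Rowan: 95% × 30% × 100% = 28.5%.
Via Selkirk → Nordquist → Rowan: 99% × 5% × 30% × 100% = 1.485%.
Via Meridian → Rowan: 64% × 9% × 100% = 5.76%.
Via Selkirk → Meridian → Rowan: 99% × 36% × 9% × 100% = 3.2076%.
Total: 39% + 28.5% + 1.485% + 5.76% + 3.2076% = 77.9526%.
Rounded: 77.95%.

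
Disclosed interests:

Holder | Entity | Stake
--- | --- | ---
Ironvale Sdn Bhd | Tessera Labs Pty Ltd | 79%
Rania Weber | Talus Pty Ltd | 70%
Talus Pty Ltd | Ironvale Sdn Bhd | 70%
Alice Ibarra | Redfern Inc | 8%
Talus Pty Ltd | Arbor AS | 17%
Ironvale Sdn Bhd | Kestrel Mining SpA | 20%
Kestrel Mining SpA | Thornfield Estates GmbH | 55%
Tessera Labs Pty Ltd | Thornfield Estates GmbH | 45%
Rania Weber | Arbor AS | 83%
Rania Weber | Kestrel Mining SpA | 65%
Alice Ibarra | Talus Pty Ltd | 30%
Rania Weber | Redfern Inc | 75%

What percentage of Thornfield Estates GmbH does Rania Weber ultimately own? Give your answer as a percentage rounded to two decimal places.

Rania reaches Thornfield along 3 paths.
Via Kestrel: 65% × 55% = 35.75%.
Via Talus → Ironvale → Kestrel: 70% × 70% × 20% × 55% = 5.39%.
Via Talus → Ironvale → Tessera: 70% × 70% × 79% × 45% = 17.4195%.
Total: 35.75% + 5.39% + 17.4195% = 58.5595%.
Rounded: 58.56%.

58.56%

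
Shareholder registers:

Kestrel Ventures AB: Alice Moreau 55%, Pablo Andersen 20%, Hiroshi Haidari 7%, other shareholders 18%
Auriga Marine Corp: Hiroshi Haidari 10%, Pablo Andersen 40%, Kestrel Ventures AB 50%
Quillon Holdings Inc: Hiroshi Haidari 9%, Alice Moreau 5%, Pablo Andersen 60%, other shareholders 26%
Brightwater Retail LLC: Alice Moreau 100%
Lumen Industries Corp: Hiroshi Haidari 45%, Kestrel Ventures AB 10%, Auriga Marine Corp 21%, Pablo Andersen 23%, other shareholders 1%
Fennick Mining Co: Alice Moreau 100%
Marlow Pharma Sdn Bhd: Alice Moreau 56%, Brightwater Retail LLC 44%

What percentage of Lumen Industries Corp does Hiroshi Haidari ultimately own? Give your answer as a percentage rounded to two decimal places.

Hiroshi reaches Lumen along 4 paths.
Direct stake: 45% = 45%.
Via Kestrel: 7% × 10% = 0.7%.
Via Auriga: 10% × 21% = 2.1%.
Via Kestrel → Auriga: 7% × 50% × 21% = 0.735%.
Total: 45% + 0.7% + 2.1% + 0.735% = 48.535%.
Rounded: 48.54%.

48.54%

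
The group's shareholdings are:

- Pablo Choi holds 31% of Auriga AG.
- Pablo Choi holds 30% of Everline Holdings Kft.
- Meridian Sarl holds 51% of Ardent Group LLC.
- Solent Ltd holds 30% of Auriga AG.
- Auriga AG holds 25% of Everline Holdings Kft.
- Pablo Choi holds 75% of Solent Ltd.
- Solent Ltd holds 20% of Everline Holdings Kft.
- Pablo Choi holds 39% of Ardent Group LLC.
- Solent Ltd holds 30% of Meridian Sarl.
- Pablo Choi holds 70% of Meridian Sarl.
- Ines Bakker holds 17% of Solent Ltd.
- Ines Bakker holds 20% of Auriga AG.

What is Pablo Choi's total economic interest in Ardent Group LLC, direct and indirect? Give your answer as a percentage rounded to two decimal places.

86.18%

Pablo reaches Ardent along 3 paths.
Via Solent → Meridian: 75% × 30% × 51% = 11.475%.
Via Meridian: 70% × 51% = 35.7%.
Direct stake: 39% = 39%.
Total: 11.475% + 35.7% + 39% = 86.175%.
Rounded: 86.18%.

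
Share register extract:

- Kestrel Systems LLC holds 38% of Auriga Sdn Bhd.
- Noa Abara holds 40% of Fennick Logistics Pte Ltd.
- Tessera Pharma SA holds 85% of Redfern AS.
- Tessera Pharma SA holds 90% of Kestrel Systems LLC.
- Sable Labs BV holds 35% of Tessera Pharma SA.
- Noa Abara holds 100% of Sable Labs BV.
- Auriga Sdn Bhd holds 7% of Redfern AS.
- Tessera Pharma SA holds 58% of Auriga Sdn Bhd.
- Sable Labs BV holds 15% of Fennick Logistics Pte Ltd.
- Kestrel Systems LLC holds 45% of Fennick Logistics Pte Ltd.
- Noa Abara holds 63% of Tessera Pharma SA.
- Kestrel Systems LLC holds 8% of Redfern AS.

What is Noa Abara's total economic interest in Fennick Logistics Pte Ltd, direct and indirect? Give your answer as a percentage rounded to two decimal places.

Noa reaches Fennick along 4 paths.
Direct stake: 40% = 40%.
Via Sable: 100% × 15% = 15%.
Via Sable → Tessera → Kestrel: 100% × 35% × 90% × 45% = 14.175%.
Via Tessera → Kestrel: 63% × 90% × 45% = 25.515%.
Total: 40% + 15% + 14.175% + 25.515% = 94.69%.

94.69%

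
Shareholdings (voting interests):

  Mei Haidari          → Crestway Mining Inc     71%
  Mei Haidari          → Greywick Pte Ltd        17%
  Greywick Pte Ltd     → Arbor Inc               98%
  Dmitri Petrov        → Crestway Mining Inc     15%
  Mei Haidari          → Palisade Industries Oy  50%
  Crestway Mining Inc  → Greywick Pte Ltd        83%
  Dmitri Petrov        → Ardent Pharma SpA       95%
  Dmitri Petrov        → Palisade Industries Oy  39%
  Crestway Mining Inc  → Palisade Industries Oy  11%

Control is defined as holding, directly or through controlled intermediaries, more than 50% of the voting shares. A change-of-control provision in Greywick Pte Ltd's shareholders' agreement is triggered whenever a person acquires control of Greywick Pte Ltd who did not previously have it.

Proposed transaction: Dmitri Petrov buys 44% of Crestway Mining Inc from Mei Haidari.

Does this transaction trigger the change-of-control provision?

Yes

The purchase adds only to Dmitri's holdings (Mei's stake shrinks), so Dmitri is the only person who could newly come to control Greywick.
Dmitri holds 95% of Ardent, so Dmitri controls Ardent.
Neither Dmitri nor any entity Dmitri controls holds any voting interest in Greywick.
So before the transaction, Dmitri does not control Greywick.
After the purchase, Dmitri's direct stake in Crestway rises to 15% + 44% = 59%, and Mei's stake falls to 27%.
Dmitri holds 59% of Crestway, so Dmitri controls Crestway.
Crestway holds 83% of Greywick, so Dmitri controls Greywick.
Dmitri did not control Greywick before and does after, so the clause is triggered.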